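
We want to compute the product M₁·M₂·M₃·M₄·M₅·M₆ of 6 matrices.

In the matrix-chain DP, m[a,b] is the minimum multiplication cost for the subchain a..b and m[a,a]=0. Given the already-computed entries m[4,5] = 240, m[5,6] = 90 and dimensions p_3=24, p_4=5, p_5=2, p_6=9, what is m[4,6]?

672

m[4,6] = min over k∈[4,5] of m[4,k]+m[k+1,6]+p_{3}·p_k·p_{6}.
k=4: 0 + 90 + 24·5·9 = 1170; k=5: 240 + 0 + 24·2·9 = 672.
Minimum: 672 at k=5.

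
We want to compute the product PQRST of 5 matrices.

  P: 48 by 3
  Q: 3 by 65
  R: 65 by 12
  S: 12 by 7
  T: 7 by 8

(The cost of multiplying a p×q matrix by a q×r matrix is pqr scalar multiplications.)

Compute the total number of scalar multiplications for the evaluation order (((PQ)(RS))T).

39348

(PQ): 48×3 by 3×65 → 48×65, cost 48·3·65 = 9360
(RS): 65×12 by 12×7 → 65×7, cost 65·12·7 = 5460
((PQ)(RS)): 48×65 by 65×7 → 48×7, cost 48·65·7 = 21840; cumulative 36660
(((PQ)(RS))T): 48×7 by 7×8 → 48×8, cost 48·7·8 = 2688; cumulative 39348
Total: 39348 scalar multiplications.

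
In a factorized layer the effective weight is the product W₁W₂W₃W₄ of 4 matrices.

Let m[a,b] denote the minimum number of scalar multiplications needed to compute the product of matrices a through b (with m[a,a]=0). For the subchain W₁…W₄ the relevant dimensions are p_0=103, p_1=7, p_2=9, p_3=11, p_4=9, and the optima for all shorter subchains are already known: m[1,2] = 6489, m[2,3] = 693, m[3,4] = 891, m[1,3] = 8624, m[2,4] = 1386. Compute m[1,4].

7875

m[1,4] = min over k∈[1,3] of m[1,k]+m[k+1,4]+p_{0}·p_k·p_{4}.
k=1: 0 + 1386 + 103·7·9 = 7875; k=2: 6489 + 891 + 103·9·9 = 15723; k=3: 8624 + 0 + 103·11·9 = 18821.
Minimum: 7875 at k=1.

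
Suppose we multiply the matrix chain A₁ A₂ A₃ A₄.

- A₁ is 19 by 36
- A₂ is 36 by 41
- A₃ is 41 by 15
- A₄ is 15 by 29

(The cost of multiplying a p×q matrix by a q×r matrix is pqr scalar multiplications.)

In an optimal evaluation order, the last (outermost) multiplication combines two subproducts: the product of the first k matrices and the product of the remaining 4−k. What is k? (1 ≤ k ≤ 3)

3

Adjacent pairs: A₁A₂ = 19·36·41 = 28044; A₂A₃ = 36·41·15 = 22140; A₃A₄ = 41·15·29 = 17835.
Length 3: A₁..A₃: k=1: 0+22140+19·36·15=32400; k=2: 28044+0+19·41·15=39729 → min 32400 | A₂..A₄: k=2: 0+17835+36·41·29=60639; k=3: 22140+0+36·15·29=37800 → min 37800.
Top-level splits: k=1: (A₁..A₁)·(A₂..A₄) → 0+37800+19·36·29 = 57636; k=2: (A₁..A₂)·(A₃..A₄) → 28044+17835+19·41·29 = 68470; k=3: (A₁..A₃)·(A₄..A₄) → 32400+0+19·15·29 = 40665.
Best split is after A₃, i.e. k = 3.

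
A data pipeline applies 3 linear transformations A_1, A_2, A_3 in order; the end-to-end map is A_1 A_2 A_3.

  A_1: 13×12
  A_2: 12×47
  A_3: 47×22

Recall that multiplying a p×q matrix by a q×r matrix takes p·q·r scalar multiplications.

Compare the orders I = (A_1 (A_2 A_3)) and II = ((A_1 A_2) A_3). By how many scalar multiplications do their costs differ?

4934

Order I = (A_1 (A_2 A_3)): (A_2 A_3): 12×47 by 47×22 → 12×22, cost 12·47·22 = 12408; (A_1 (A_2 A_3)): 13×12 by 12×22 → 13×22, cost 13·12·22 = 3432; cumulative 15840. Total 15840.
Order II = ((A_1 A_2) A_3): (A_1 A_2): 13×12 by 12×47 → 13×47, cost 13·12·47 = 7332; ((A_1 A_2) A_3): 13×47 by 47×22 → 13×22, cost 13·47·22 = 13442; cumulative 20774. Total 20774.
Difference: |15840 − 20774| = 4934.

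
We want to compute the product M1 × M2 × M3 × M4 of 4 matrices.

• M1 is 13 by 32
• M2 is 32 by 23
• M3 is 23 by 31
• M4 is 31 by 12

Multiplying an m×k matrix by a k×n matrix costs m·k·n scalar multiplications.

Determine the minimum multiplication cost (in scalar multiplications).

Adjacent pairs: M1M2 = 13·32·23 = 9568; M2M3 = 32·23·31 = 22816; M3M4 = 23·31·12 = 8556.
Length 3: M1..M3: k=1: 0+22816+13·32·31=35712; k=2: 9568+0+13·23·31=18837 → min 18837 | M2..M4: k=2: 0+8556+32·23·12=17388; k=3: 22816+0+32·31·12=34720 → min 17388.
Length 4: M1..M4: k=1: 0+17388+13·32·12=22380; k=2: 9568+8556+13·23·12=21712; k=3: 18837+0+13·31·12=23673 → min 21712.
Optimal order: ((M1 × M2) × (M3 × M4)) with cost 21712.

21712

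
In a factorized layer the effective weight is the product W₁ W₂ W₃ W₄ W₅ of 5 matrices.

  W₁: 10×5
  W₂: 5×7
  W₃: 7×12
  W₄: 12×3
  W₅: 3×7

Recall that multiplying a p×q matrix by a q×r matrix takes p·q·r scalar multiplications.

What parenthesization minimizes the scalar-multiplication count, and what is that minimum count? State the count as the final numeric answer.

Adjacent pairs: W₁W₂ = 10·5·7 = 350; W₂W₃ = 5·7·12 = 420; W₃W₄ = 7·12·3 = 252; W₄W₅ = 12·3·7 = 252.
Length 3: W₁..W₃: k=1: 0+420+10·5·12=1020; k=2: 350+0+10·7·12=1190 → min 1020 | W₂..W₄: k=2: 0+252+5·7·3=357; k=3: 420+0+5·12·3=600 → min 357 | W₃..W₅: k=3: 0+252+7·12·7=840; k=4: 252+0+7·3·7=399 → min 399.
Length 4: W₁..W₄: k=1: 0+357+10·5·3=507; k=2: 350+252+10·7·3=812; k=3: 1020+0+10·12·3=1380 → min 507 | W₂..W₅: k=2: 0+399+5·7·7=644; k=3: 420+252+5·12·7=1092; k=4: 357+0+5·3·7=462 → min 462.
Length 5: W₁..W₅: k=1: 0+462+10·5·7=812; k=2: 350+399+10·7·7=1239; k=3: 1020+252+10·12·7=2112; k=4: 507+0+10·3·7=717 → min 717.
Optimal parenthesization: ((W₁ (W₂ (W₃ W₄))) W₅) with cost 717.

717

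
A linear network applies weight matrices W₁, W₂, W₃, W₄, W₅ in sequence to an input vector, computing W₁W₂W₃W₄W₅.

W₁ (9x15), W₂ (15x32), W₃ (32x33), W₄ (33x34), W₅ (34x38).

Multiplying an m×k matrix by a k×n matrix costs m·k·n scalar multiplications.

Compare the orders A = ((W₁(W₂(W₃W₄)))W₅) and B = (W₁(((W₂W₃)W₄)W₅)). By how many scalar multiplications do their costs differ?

11262

Order A = ((W₁(W₂(W₃W₄)))W₅): (W₃W₄): 32×33 by 33×34 → 32×34, cost 32·33·34 = 35904; (W₂(W₃W₄)): 15×32 by 32×34 → 15×34, cost 15·32·34 = 16320; cumulative 52224; (W₁(W₂(W₃W₄))): 9×15 by 15×34 → 9×34, cost 9·15·34 = 4590; cumulative 56814; ((W₁(W₂(W₃W₄)))W₅): 9×34 by 34×38 → 9×38, cost 9·34·38 = 11628; cumulative 68442. Total 68442.
Order B = (W₁(((W₂W₃)W₄)W₅)): (W₂W₃): 15×32 by 32×33 → 15×33, cost 15·32·33 = 15840; ((W₂W₃)W₄): 15×33 by 33×34 → 15×34, cost 15·33·34 = 16830; cumulative 32670; (((W₂W₃)W₄)W₅): 15×34 by 34×38 → 15×38, cost 15·34·38 = 19380; cumulative 52050; (W₁(((W₂W₃)W₄)W₅)): 9×15 by 15×38 → 9×38, cost 9·15·38 = 5130; cumulative 57180. Total 57180.
Difference: |68442 − 57180| = 11262.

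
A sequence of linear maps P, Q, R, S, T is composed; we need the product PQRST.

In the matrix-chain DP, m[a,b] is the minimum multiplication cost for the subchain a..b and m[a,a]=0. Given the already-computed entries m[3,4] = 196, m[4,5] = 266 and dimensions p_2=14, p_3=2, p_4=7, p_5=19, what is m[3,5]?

798

m[3,5] = min over k∈[3,4] of m[3,k]+m[k+1,5]+p_{2}·p_k·p_{5}.
k=3: 0 + 266 + 14·2·19 = 798; k=4: 196 + 0 + 14·7·19 = 2058.
Minimum: 798 at k=3.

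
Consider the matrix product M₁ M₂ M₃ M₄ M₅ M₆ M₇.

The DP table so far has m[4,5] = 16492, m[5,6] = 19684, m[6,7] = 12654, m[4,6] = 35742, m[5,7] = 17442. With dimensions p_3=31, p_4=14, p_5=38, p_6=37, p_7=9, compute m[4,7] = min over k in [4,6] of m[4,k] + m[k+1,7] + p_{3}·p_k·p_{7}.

21348

m[4,7] = min over k∈[4,6] of m[4,k]+m[k+1,7]+p_{3}·p_k·p_{7}.
k=4: 0 + 17442 + 31·14·9 = 21348; k=5: 16492 + 12654 + 31·38·9 = 39748; k=6: 35742 + 0 + 31·37·9 = 46065.
Minimum: 21348 at k=4.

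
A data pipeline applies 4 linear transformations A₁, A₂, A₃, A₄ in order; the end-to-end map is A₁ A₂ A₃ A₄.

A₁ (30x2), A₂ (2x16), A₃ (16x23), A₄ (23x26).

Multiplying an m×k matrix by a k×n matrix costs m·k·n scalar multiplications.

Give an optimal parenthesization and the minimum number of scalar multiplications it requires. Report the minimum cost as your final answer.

3492

Adjacent pairs: A₁A₂ = 30·2·16 = 960; A₂A₃ = 2·16·23 = 736; A₃A₄ = 16·23·26 = 9568.
Length 3: A₁..A₃: k=1: 0+736+30·2·23=2116; k=2: 960+0+30·16·23=12000 → min 2116 | A₂..A₄: k=2: 0+9568+2·16·26=10400; k=3: 736+0+2·23·26=1932 → min 1932.
Length 4: A₁..A₄: k=1: 0+1932+30·2·26=3492; k=2: 960+9568+30·16·26=23008; k=3: 2116+0+30·23·26=20056 → min 3492.
Optimal parenthesization: (A₁ ((A₂ A₃) A₄)) with cost 3492.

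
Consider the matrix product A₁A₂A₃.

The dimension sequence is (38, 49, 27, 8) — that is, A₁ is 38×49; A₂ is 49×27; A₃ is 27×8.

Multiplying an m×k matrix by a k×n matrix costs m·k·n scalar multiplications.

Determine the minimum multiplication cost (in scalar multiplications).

25480

Order (A₁(A₂A₃)): (A₂A₃): 49×27 by 27×8 → 49×8, cost 49·27·8 = 10584; (A₁(A₂A₃)): 38×49 by 49×8 → 38×8, cost 38·49·8 = 14896; cumulative 25480. Total 25480.
Order ((A₁A₂)A₃): (A₁A₂): 38×49 by 49×27 → 38×27, cost 38·49·27 = 50274; ((A₁A₂)A₃): 38×27 by 27×8 → 38×8, cost 38·27·8 = 8208; cumulative 58482. Total 58482.
Minimum: 25480.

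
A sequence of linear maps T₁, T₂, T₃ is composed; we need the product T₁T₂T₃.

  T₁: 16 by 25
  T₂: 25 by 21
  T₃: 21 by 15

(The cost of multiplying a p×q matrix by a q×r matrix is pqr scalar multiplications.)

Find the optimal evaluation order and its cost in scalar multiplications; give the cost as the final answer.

(T₁(T₂T₃)): cost 13875.
((T₁T₂)T₃): cost 13440.
Optimal: ((T₁T₂)T₃) with cost 13440.

13440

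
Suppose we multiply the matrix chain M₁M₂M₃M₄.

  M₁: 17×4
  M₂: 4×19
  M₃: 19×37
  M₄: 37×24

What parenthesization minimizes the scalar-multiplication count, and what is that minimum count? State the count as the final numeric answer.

7996

Adjacent pairs: M₁M₂ = 17·4·19 = 1292; M₂M₃ = 4·19·37 = 2812; M₃M₄ = 19·37·24 = 16872.
Length 3: M₁..M₃: k=1: 0+2812+17·4·37=5328; k=2: 1292+0+17·19·37=13243 → min 5328 | M₂..M₄: k=2: 0+16872+4·19·24=18696; k=3: 2812+0+4·37·24=6364 → min 6364.
Length 4: M₁..M₄: k=1: 0+6364+17·4·24=7996; k=2: 1292+16872+17·19·24=25916; k=3: 5328+0+17·37·24=20424 → min 7996.
Optimal parenthesization: (M₁((M₂M₃)M₄)) with cost 7996.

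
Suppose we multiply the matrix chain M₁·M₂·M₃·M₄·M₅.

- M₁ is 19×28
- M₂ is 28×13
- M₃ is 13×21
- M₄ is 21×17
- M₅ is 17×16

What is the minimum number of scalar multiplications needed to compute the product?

Adjacent pairs: M₁M₂ = 19·28·13 = 6916; M₂M₃ = 28·13·21 = 7644; M₃M₄ = 13·21·17 = 4641; M₄M₅ = 21·17·16 = 5712.
Length 3: M₁..M₃: k=1: 0+7644+19·28·21=18816; k=2: 6916+0+19·13·21=12103 → min 12103 | M₂..M₄: k=2: 0+4641+28·13·17=10829; k=3: 7644+0+28·21·17=17640 → min 10829 | M₃..M₅: k=3: 0+5712+13·21·16=10080; k=4: 4641+0+13·17·16=8177 → min 8177.
Length 4: M₁..M₄: k=1: 0+10829+19·28·17=19873; k=2: 6916+4641+19·13·17=15756; k=3: 12103+0+19·21·17=18886 → min 15756 | M₂..M₅: k=2: 0+8177+28·13·16=14001; k=3: 7644+5712+28·21·16=22764; k=4: 10829+0+28·17·16=18445 → min 14001.
Length 5: M₁..M₅: k=1: 0+14001+19·28·16=22513; k=2: 6916+8177+19·13·16=19045; k=3: 12103+5712+19·21·16=24199; k=4: 15756+0+19·17·16=20924 → min 19045.
Optimal order: ((M₁·M₂)·((M₃·M₄)·M₅)) with cost 19045.

19045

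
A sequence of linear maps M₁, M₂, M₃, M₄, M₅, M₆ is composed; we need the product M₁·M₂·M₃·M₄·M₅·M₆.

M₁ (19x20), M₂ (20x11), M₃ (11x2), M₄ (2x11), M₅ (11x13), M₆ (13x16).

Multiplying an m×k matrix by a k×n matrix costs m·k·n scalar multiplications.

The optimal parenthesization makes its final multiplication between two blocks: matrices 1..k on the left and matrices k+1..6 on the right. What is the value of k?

3

Adjacent pairs: M₁M₂ = 19·20·11 = 4180; M₂M₃ = 20·11·2 = 440; M₃M₄ = 11·2·11 = 242; M₄M₅ = 2·11·13 = 286; M₅M₆ = 11·13·16 = 2288.
Length 3: M₁..M₃: k=1: 0+440+19·20·2=1200; k=2: 4180+0+19·11·2=4598 → min 1200 | M₂..M₄: k=2: 0+242+20·11·11=2662; k=3: 440+0+20·2·11=880 → min 880 | M₃..M₅: k=3: 0+286+11·2·13=572; k=4: 242+0+11·11·13=1815 → min 572 | M₄..M₆: k=4: 0+2288+2·11·16=2640; k=5: 286+0+2·13·16=702 → min 702.
Length 4: M₁..M₄: k=1: 0+880+19·20·11=5060; k=2: 4180+242+19·11·11=6721; k=3: 1200+0+19·2·11=1618 → min 1618 | M₂..M₅: k=2: 0+572+20·11·13=3432; k=3: 440+286+20·2·13=1246; k=4: 880+0+20·11·13=3740 → min 1246 | M₃..M₆: k=3: 0+702+11·2·16=1054; k=4: 242+2288+11·11·16=4466; k=5: 572+0+11·13·16=2860 → min 1054.
Length 5: M₁..M₅: k=1: 0+1246+19·20·13=6186; k=2: 4180+572+19·11·13=7469; k=3: 1200+286+19·2·13=1980; k=4: 1618+0+19·11·13=4335 → min 1980 | M₂..M₆: k=2: 0+1054+20·11·16=4574; k=3: 440+702+20·2·16=1782; k=4: 880+2288+20·11·16=6688; k=5: 1246+0+20·13·16=5406 → min 1782.
Top-level splits: k=1: (M₁..M₁)·(M₂..M₆) → 0+1782+19·20·16 = 7862; k=2: (M₁..M₂)·(M₃..M₆) → 4180+1054+19·11·16 = 8578; k=3: (M₁..M₃)·(M₄..M₆) → 1200+702+19·2·16 = 2510; k=4: (M₁..M₄)·(M₅..M₆) → 1618+2288+19·11·16 = 7250; k=5: (M₁..M₅)·(M₆..M₆) → 1980+0+19·13·16 = 5932.
Best split is after M₃, i.e. k = 3.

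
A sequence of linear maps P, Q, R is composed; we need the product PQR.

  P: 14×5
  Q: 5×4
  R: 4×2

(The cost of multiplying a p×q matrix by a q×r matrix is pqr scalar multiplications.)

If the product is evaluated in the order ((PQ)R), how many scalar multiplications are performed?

392

(PQ): 14×5 by 5×4 → 14×4, cost 14·5·4 = 280
((PQ)R): 14×4 by 4×2 → 14×2, cost 14·4·2 = 112; cumulative 392
Total: 392 scalar multiplications.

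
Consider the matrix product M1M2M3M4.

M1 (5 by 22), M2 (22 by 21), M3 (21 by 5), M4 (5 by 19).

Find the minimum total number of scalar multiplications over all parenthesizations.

Adjacent pairs: M1M2 = 5·22·21 = 2310; M2M3 = 22·21·5 = 2310; M3M4 = 21·5·19 = 1995.
Length 3: M1..M3: k=1: 0+2310+5·22·5=2860; k=2: 2310+0+5·21·5=2835 → min 2835 | M2..M4: k=2: 0+1995+22·21·19=10773; k=3: 2310+0+22·5·19=4400 → min 4400.
Length 4: M1..M4: k=1: 0+4400+5·22·19=6490; k=2: 2310+1995+5·21·19=6300; k=3: 2835+0+5·5·19=3310 → min 3310.
Optimal order: (((M1M2)M3)M4) with cost 3310.

3310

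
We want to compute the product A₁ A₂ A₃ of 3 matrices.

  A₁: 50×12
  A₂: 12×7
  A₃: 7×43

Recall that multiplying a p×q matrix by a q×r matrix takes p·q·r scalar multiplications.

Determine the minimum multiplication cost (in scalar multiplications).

Order (A₁ (A₂ A₃)): (A₂ A₃): 12×7 by 7×43 → 12×43, cost 12·7·43 = 3612; (A₁ (A₂ A₃)): 50×12 by 12×43 → 50×43, cost 50·12·43 = 25800; cumulative 29412. Total 29412.
Order ((A₁ A₂) A₃): (A₁ A₂): 50×12 by 12×7 → 50×7, cost 50·12·7 = 4200; ((A₁ A₂) A₃): 50×7 by 7×43 → 50×43, cost 50·7·43 = 15050; cumulative 19250. Total 19250.
Minimum: 19250.

19250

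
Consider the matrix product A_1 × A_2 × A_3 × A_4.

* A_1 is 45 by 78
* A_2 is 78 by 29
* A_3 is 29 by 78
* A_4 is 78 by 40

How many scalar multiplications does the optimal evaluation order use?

244470

Adjacent pairs: A_1A_2 = 45·78·29 = 101790; A_2A_3 = 78·29·78 = 176436; A_3A_4 = 29·78·40 = 90480.
Length 3: A_1..A_3: k=1: 0+176436+45·78·78=450216; k=2: 101790+0+45·29·78=203580 → min 203580 | A_2..A_4: k=2: 0+90480+78·29·40=180960; k=3: 176436+0+78·78·40=419796 → min 180960.
Length 4: A_1..A_4: k=1: 0+180960+45·78·40=321360; k=2: 101790+90480+45·29·40=244470; k=3: 203580+0+45·78·40=343980 → min 244470.
Optimal order: ((A_1 × A_2) × (A_3 × A_4)) with cost 244470.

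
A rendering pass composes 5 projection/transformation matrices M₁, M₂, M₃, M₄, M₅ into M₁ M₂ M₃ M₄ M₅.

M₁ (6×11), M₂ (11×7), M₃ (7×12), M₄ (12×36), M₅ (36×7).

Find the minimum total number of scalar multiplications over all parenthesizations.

Adjacent pairs: M₁M₂ = 6·11·7 = 462; M₂M₃ = 11·7·12 = 924; M₃M₄ = 7·12·36 = 3024; M₄M₅ = 12·36·7 = 3024.
Length 3: M₁..M₃: k=1: 0+924+6·11·12=1716; k=2: 462+0+6·7·12=966 → min 966 | M₂..M₄: k=2: 0+3024+11·7·36=5796; k=3: 924+0+11·12·36=5676 → min 5676 | M₃..M₅: k=3: 0+3024+7·12·7=3612; k=4: 3024+0+7·36·7=4788 → min 3612.
Length 4: M₁..M₄: k=1: 0+5676+6·11·36=8052; k=2: 462+3024+6·7·36=4998; k=3: 966+0+6·12·36=3558 → min 3558 | M₂..M₅: k=2: 0+3612+11·7·7=4151; k=3: 924+3024+11·12·7=4872; k=4: 5676+0+11·36·7=8448 → min 4151.
Length 5: M₁..M₅: k=1: 0+4151+6·11·7=4613; k=2: 462+3612+6·7·7=4368; k=3: 966+3024+6·12·7=4494; k=4: 3558+0+6·36·7=5070 → min 4368.
Optimal order: ((M₁ M₂) (M₃ (M₄ M₅))) with cost 4368.

4368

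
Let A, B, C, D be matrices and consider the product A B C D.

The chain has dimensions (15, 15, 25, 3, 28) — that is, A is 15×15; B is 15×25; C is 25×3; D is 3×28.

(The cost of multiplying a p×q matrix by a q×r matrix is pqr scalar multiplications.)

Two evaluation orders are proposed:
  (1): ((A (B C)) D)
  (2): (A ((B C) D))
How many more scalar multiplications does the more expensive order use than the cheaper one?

5625

Order (1) = ((A (B C)) D): (B C): 15×25 by 25×3 → 15×3, cost 15·25·3 = 1125; (A (B C)): 15×15 by 15×3 → 15×3, cost 15·15·3 = 675; cumulative 1800; ((A (B C)) D): 15×3 by 3×28 → 15×28, cost 15·3·28 = 1260; cumulative 3060. Total 3060.
Order (2) = (A ((B C) D)): (B C): 15×25 by 25×3 → 15×3, cost 15·25·3 = 1125; ((B C) D): 15×3 by 3×28 → 15×28, cost 15·3·28 = 1260; cumulative 2385; (A ((B C) D)): 15×15 by 15×28 → 15×28, cost 15·15·28 = 6300; cumulative 8685. Total 8685.
Difference: |3060 − 8685| = 5625.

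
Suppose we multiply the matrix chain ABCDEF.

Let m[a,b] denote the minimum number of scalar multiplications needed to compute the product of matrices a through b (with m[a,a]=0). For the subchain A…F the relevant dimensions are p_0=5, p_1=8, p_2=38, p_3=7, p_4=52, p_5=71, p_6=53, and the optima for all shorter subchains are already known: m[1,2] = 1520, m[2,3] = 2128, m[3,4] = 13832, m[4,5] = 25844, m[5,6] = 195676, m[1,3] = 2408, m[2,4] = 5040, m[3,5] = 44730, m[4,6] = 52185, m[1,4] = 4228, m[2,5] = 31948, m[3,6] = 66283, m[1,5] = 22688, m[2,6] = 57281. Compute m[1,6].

m[1,6] = min over k∈[1,5] of m[1,k]+m[k+1,6]+p_{0}·p_k·p_{6}.
k=1: 0 + 57281 + 5·8·53 = 59401; k=2: 1520 + 66283 + 5·38·53 = 77873; k=3: 2408 + 52185 + 5·7·53 = 56448; k=4: 4228 + 195676 + 5·52·53 = 213684; k=5: 22688 + 0 + 5·71·53 = 41503.
Minimum: 41503 at k=5.

41503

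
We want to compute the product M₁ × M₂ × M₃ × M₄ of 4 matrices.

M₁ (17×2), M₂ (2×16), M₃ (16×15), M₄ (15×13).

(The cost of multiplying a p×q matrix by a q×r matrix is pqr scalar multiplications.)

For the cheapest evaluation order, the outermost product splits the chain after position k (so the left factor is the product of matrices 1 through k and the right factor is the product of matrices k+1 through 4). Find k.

1

Adjacent pairs: M₁M₂ = 17·2·16 = 544; M₂M₃ = 2·16·15 = 480; M₃M₄ = 16·15·13 = 3120.
Length 3: M₁..M₃: k=1: 0+480+17·2·15=990; k=2: 544+0+17·16·15=4624 → min 990 | M₂..M₄: k=2: 0+3120+2·16·13=3536; k=3: 480+0+2·15·13=870 → min 870.
Top-level splits: k=1: (M₁..M₁)·(M₂..M₄) → 0+870+17·2·13 = 1312; k=2: (M₁..M₂)·(M₃..M₄) → 544+3120+17·16·13 = 7200; k=3: (M₁..M₃)·(M₄..M₄) → 990+0+17·15·13 = 4305.
Best split is after M₁, i.e. k = 1.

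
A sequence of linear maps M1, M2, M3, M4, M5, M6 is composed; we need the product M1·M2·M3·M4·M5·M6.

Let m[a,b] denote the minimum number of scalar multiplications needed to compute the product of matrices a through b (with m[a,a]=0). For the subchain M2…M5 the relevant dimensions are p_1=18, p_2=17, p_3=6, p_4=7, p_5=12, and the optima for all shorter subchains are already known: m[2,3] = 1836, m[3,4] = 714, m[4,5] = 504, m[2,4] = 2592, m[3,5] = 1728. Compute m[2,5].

m[2,5] = min over k∈[2,4] of m[2,k]+m[k+1,5]+p_{1}·p_k·p_{5}.
k=2: 0 + 1728 + 18·17·12 = 5400; k=3: 1836 + 504 + 18·6·12 = 3636; k=4: 2592 + 0 + 18·7·12 = 4104.
Minimum: 3636 at k=3.

3636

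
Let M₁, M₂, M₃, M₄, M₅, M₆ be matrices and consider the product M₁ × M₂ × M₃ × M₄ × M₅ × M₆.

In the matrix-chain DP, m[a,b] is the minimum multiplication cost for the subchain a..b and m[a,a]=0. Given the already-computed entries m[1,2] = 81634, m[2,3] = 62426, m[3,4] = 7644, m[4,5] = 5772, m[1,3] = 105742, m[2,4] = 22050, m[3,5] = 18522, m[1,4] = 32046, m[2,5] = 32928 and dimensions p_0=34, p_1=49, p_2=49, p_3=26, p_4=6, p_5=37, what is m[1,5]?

m[1,5] = min over k∈[1,4] of m[1,k]+m[k+1,5]+p_{0}·p_k·p_{5}.
k=1: 0 + 32928 + 34·49·37 = 94570; k=2: 81634 + 18522 + 34·49·37 = 161798; k=3: 105742 + 5772 + 34·26·37 = 144222; k=4: 32046 + 0 + 34·6·37 = 39594.
Minimum: 39594 at k=4.

39594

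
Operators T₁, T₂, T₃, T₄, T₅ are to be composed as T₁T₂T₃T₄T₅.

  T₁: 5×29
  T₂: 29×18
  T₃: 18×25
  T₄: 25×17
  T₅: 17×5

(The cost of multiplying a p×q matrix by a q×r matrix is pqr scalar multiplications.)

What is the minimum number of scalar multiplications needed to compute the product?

Adjacent pairs: T₁T₂ = 5·29·18 = 2610; T₂T₃ = 29·18·25 = 13050; T₃T₄ = 18·25·17 = 7650; T₄T₅ = 25·17·5 = 2125.
Length 3: T₁..T₃: k=1: 0+13050+5·29·25=16675; k=2: 2610+0+5·18·25=4860 → min 4860 | T₂..T₄: k=2: 0+7650+29·18·17=16524; k=3: 13050+0+29·25·17=25375 → min 16524 | T₃..T₅: k=3: 0+2125+18·25·5=4375; k=4: 7650+0+18·17·5=9180 → min 4375.
Length 4: T₁..T₄: k=1: 0+16524+5·29·17=18989; k=2: 2610+7650+5·18·17=11790; k=3: 4860+0+5·25·17=6985 → min 6985 | T₂..T₅: k=2: 0+4375+29·18·5=6985; k=3: 13050+2125+29·25·5=18800; k=4: 16524+0+29·17·5=18989 → min 6985.
Length 5: T₁..T₅: k=1: 0+6985+5·29·5=7710; k=2: 2610+4375+5·18·5=7435; k=3: 4860+2125+5·25·5=7610; k=4: 6985+0+5·17·5=7410 → min 7410.
Optimal order: ((((T₁T₂)T₃)T₄)T₅) with cost 7410.

7410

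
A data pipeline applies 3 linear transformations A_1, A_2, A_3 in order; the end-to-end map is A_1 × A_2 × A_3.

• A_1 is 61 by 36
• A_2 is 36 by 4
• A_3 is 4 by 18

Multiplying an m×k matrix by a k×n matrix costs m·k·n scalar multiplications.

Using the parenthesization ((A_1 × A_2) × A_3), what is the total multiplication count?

(A_1 × A_2): 61×36 by 36×4 → 61×4, cost 61·36·4 = 8784
((A_1 × A_2) × A_3): 61×4 by 4×18 → 61×18, cost 61·4·18 = 4392; cumulative 13176
Total: 13176 scalar multiplications.

13176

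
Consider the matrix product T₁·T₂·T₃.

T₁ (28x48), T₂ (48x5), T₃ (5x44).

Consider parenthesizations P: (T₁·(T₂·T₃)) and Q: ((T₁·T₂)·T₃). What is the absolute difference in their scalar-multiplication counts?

56816

Order P = (T₁·(T₂·T₃)): (T₂·T₃): 48×5 by 5×44 → 48×44, cost 48·5·44 = 10560; (T₁·(T₂·T₃)): 28×48 by 48×44 → 28×44, cost 28·48·44 = 59136; cumulative 69696. Total 69696.
Order Q = ((T₁·T₂)·T₃): (T₁·T₂): 28×48 by 48×5 → 28×5, cost 28·48·5 = 6720; ((T₁·T₂)·T₃): 28×5 by 5×44 → 28×44, cost 28·5·44 = 6160; cumulative 12880. Total 12880.
Difference: |69696 − 12880| = 56816.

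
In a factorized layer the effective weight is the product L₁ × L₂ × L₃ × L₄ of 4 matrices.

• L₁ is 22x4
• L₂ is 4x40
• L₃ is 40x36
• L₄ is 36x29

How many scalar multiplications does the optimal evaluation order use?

12488

Adjacent pairs: L₁L₂ = 22·4·40 = 3520; L₂L₃ = 4·40·36 = 5760; L₃L₄ = 40·36·29 = 41760.
Length 3: L₁..L₃: k=1: 0+5760+22·4·36=8928; k=2: 3520+0+22·40·36=35200 → min 8928 | L₂..L₄: k=2: 0+41760+4·40·29=46400; k=3: 5760+0+4·36·29=9936 → min 9936.
Length 4: L₁..L₄: k=1: 0+9936+22·4·29=12488; k=2: 3520+41760+22·40·29=70800; k=3: 8928+0+22·36·29=31896 → min 12488.
Optimal order: (L₁ × ((L₂ × L₃) × L₄)) with cost 12488.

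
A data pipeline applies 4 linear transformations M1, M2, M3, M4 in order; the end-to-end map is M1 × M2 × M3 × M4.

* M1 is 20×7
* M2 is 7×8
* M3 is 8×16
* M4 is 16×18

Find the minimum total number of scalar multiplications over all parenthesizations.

Adjacent pairs: M1M2 = 20·7·8 = 1120; M2M3 = 7·8·16 = 896; M3M4 = 8·16·18 = 2304.
Length 3: M1..M3: k=1: 0+896+20·7·16=3136; k=2: 1120+0+20·8·16=3680 → min 3136 | M2..M4: k=2: 0+2304+7·8·18=3312; k=3: 896+0+7·16·18=2912 → min 2912.
Length 4: M1..M4: k=1: 0+2912+20·7·18=5432; k=2: 1120+2304+20·8·18=6304; k=3: 3136+0+20·16·18=8896 → min 5432.
Optimal order: (M1 × ((M2 × M3) × M4)) with cost 5432.

5432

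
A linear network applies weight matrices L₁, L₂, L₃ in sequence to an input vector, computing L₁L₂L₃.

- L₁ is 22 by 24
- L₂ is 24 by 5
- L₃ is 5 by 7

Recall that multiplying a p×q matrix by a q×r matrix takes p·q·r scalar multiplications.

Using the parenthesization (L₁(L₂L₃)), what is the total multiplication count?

(L₂L₃): 24×5 by 5×7 → 24×7, cost 24·5·7 = 840
(L₁(L₂L₃)): 22×24 by 24×7 → 22×7, cost 22·24·7 = 3696; cumulative 4536
Total: 4536 scalar multiplications.

4536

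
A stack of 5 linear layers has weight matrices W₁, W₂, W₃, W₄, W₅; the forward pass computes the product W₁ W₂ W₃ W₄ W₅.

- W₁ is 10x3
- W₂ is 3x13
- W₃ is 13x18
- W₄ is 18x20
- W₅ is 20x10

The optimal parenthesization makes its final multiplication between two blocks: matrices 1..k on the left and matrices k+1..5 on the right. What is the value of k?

1

Adjacent pairs: W₁W₂ = 10·3·13 = 390; W₂W₃ = 3·13·18 = 702; W₃W₄ = 13·18·20 = 4680; W₄W₅ = 18·20·10 = 3600.
Length 3: W₁..W₃: k=1: 0+702+10·3·18=1242; k=2: 390+0+10·13·18=2730 → min 1242 | W₂..W₄: k=2: 0+4680+3·13·20=5460; k=3: 702+0+3·18·20=1782 → min 1782 | W₃..W₅: k=3: 0+3600+13·18·10=5940; k=4: 4680+0+13·20·10=7280 → min 5940.
Length 4: W₁..W₄: k=1: 0+1782+10·3·20=2382; k=2: 390+4680+10·13·20=7670; k=3: 1242+0+10·18·20=4842 → min 2382 | W₂..W₅: k=2: 0+5940+3·13·10=6330; k=3: 702+3600+3·18·10=4842; k=4: 1782+0+3·20·10=2382 → min 2382.
Top-level splits: k=1: (W₁..W₁)·(W₂..W₅) → 0+2382+10·3·10 = 2682; k=2: (W₁..W₂)·(W₃..W₅) → 390+5940+10·13·10 = 7630; k=3: (W₁..W₃)·(W₄..W₅) → 1242+3600+10·18·10 = 6642; k=4: (W₁..W₄)·(W₅..W₅) → 2382+0+10·20·10 = 4382.
Best split is after W₁, i.e. k = 1.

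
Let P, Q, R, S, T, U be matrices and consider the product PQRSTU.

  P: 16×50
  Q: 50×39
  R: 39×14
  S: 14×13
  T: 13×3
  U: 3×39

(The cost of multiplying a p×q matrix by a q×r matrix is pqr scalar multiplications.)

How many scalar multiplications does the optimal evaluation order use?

12306

Adjacent pairs: PQ = 16·50·39 = 31200; QR = 50·39·14 = 27300; RS = 39·14·13 = 7098; ST = 14·13·3 = 546; TU = 13·3·39 = 1521.
Length 3: P..R: k=1: 0+27300+16·50·14=38500; k=2: 31200+0+16·39·14=39936 → min 38500 | Q..S: k=2: 0+7098+50·39·13=32448; k=3: 27300+0+50·14·13=36400 → min 32448 | R..T: k=3: 0+546+39·14·3=2184; k=4: 7098+0+39·13·3=8619 → min 2184 | S..U: k=4: 0+1521+14·13·39=8619; k=5: 546+0+14·3·39=2184 → min 2184.
Length 4: P..S: k=1: 0+32448+16·50·13=42848; k=2: 31200+7098+16·39·13=46410; k=3: 38500+0+16·14·13=41412 → min 41412 | Q..T: k=2: 0+2184+50·39·3=8034; k=3: 27300+546+50·14·3=29946; k=4: 32448+0+50·13·3=34398 → min 8034 | R..U: k=3: 0+2184+39·14·39=23478; k=4: 7098+1521+39·13·39=28392; k=5: 2184+0+39·3·39=6747 → min 6747.
Length 5: P..T: k=1: 0+8034+16·50·3=10434; k=2: 31200+2184+16·39·3=35256; k=3: 38500+546+16·14·3=39718; k=4: 41412+0+16·13·3=42036 → min 10434 | Q..U: k=2: 0+6747+50·39·39=82797; k=3: 27300+2184+50·14·39=56784; k=4: 32448+1521+50·13·39=59319; k=5: 8034+0+50·3·39=13884 → min 13884.
Length 6: P..U: k=1: 0+13884+16·50·39=45084; k=2: 31200+6747+16·39·39=62283; k=3: 38500+2184+16·14·39=49420; k=4: 41412+1521+16·13·39=51045; k=5: 10434+0+16·3·39=12306 → min 12306.
Optimal order: ((P(Q(R(ST))))U) with cost 12306.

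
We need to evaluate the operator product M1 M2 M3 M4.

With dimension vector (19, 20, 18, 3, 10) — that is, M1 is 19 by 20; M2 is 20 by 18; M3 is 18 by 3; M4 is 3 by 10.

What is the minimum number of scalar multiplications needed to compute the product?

Adjacent pairs: M1M2 = 19·20·18 = 6840; M2M3 = 20·18·3 = 1080; M3M4 = 18·3·10 = 540.
Length 3: M1..M3: k=1: 0+1080+19·20·3=2220; k=2: 6840+0+19·18·3=7866 → min 2220 | M2..M4: k=2: 0+540+20·18·10=4140; k=3: 1080+0+20·3·10=1680 → min 1680.
Length 4: M1..M4: k=1: 0+1680+19·20·10=5480; k=2: 6840+540+19·18·10=10800; k=3: 2220+0+19·3·10=2790 → min 2790.
Optimal order: ((M1 (M2 M3)) M4) with cost 2790.

2790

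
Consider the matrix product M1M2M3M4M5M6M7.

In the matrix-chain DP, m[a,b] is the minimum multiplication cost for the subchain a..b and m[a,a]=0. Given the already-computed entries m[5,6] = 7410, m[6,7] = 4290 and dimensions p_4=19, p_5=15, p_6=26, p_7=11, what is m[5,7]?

7425

m[5,7] = min over k∈[5,6] of m[5,k]+m[k+1,7]+p_{4}·p_k·p_{7}.
k=5: 0 + 4290 + 19·15·11 = 7425; k=6: 7410 + 0 + 19·26·11 = 12844.
Minimum: 7425 at k=5.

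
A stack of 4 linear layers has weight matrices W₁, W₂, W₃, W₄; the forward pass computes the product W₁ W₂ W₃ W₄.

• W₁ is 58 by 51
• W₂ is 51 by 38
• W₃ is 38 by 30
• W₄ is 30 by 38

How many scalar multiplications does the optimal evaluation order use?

Adjacent pairs: W₁W₂ = 58·51·38 = 112404; W₂W₃ = 51·38·30 = 58140; W₃W₄ = 38·30·38 = 43320.
Length 3: W₁..W₃: k=1: 0+58140+58·51·30=146880; k=2: 112404+0+58·38·30=178524 → min 146880 | W₂..W₄: k=2: 0+43320+51·38·38=116964; k=3: 58140+0+51·30·38=116280 → min 116280.
Length 4: W₁..W₄: k=1: 0+116280+58·51·38=228684; k=2: 112404+43320+58·38·38=239476; k=3: 146880+0+58·30·38=213000 → min 213000.
Optimal order: ((W₁ (W₂ W₃)) W₄) with cost 213000.

213000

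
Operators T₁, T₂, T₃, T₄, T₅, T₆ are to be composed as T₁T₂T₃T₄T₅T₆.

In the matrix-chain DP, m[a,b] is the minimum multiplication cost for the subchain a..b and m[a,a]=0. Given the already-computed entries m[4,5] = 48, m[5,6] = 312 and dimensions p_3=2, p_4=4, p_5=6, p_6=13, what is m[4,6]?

m[4,6] = min over k∈[4,5] of m[4,k]+m[k+1,6]+p_{3}·p_k·p_{6}.
k=4: 0 + 312 + 2·4·13 = 416; k=5: 48 + 0 + 2·6·13 = 204.
Minimum: 204 at k=5.

204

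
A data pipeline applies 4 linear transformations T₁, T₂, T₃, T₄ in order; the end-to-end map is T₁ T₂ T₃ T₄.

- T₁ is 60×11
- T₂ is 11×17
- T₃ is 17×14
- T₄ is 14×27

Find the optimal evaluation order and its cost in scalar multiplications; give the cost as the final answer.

24596

Adjacent pairs: T₁T₂ = 60·11·17 = 11220; T₂T₃ = 11·17·14 = 2618; T₃T₄ = 17·14·27 = 6426.
Length 3: T₁..T₃: k=1: 0+2618+60·11·14=11858; k=2: 11220+0+60·17·14=25500 → min 11858 | T₂..T₄: k=2: 0+6426+11·17·27=11475; k=3: 2618+0+11·14·27=6776 → min 6776.
Length 4: T₁..T₄: k=1: 0+6776+60·11·27=24596; k=2: 11220+6426+60·17·27=45186; k=3: 11858+0+60·14·27=34538 → min 24596.
Optimal parenthesization: (T₁ ((T₂ T₃) T₄)) with cost 24596.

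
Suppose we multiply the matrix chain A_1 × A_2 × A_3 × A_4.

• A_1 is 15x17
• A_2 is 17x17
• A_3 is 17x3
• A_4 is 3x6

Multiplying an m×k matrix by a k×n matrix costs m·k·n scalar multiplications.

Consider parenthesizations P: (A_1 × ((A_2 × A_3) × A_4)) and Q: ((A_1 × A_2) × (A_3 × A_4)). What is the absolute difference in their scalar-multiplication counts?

3468

Order P = (A_1 × ((A_2 × A_3) × A_4)): (A_2 × A_3): 17×17 by 17×3 → 17×3, cost 17·17·3 = 867; ((A_2 × A_3) × A_4): 17×3 by 3×6 → 17×6, cost 17·3·6 = 306; cumulative 1173; (A_1 × ((A_2 × A_3) × A_4)): 15×17 by 17×6 → 15×6, cost 15·17·6 = 1530; cumulative 2703. Total 2703.
Order Q = ((A_1 × A_2) × (A_3 × A_4)): (A_1 × A_2): 15×17 by 17×17 → 15×17, cost 15·17·17 = 4335; (A_3 × A_4): 17×3 by 3×6 → 17×6, cost 17·3·6 = 306; ((A_1 × A_2) × (A_3 × A_4)): 15×17 by 17×6 → 15×6, cost 15·17·6 = 1530; cumulative 6171. Total 6171.
Difference: |2703 − 6171| = 3468.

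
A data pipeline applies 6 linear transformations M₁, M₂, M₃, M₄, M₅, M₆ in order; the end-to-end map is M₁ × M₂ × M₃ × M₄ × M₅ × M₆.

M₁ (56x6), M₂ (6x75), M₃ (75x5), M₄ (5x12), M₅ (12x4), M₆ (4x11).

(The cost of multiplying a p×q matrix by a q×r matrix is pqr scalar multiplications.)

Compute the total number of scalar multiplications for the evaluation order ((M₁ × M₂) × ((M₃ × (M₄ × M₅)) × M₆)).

76440

(M₁ × M₂): 56×6 by 6×75 → 56×75, cost 56·6·75 = 25200
(M₄ × M₅): 5×12 by 12×4 → 5×4, cost 5·12·4 = 240
(M₃ × (M₄ × M₅)): 75×5 by 5×4 → 75×4, cost 75·5·4 = 1500; cumulative 1740
((M₃ × (M₄ × M₅)) × M₆): 75×4 by 4×11 → 75×11, cost 75·4·11 = 3300; cumulative 5040
((M₁ × M₂) × ((M₃ × (M₄ × M₅)) × M₆)): 56×75 by 75×11 → 56×11, cost 56·75·11 = 46200; cumulative 76440
Total: 76440 scalar multiplications.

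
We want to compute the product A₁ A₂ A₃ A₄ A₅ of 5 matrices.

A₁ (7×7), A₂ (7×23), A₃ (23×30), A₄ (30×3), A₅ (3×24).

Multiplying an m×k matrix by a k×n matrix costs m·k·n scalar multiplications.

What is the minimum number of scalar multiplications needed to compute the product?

3204

Adjacent pairs: A₁A₂ = 7·7·23 = 1127; A₂A₃ = 7·23·30 = 4830; A₃A₄ = 23·30·3 = 2070; A₄A₅ = 30·3·24 = 2160.
Length 3: A₁..A₃: k=1: 0+4830+7·7·30=6300; k=2: 1127+0+7·23·30=5957 → min 5957 | A₂..A₄: k=2: 0+2070+7·23·3=2553; k=3: 4830+0+7·30·3=5460 → min 2553 | A₃..A₅: k=3: 0+2160+23·30·24=18720; k=4: 2070+0+23·3·24=3726 → min 3726.
Length 4: A₁..A₄: k=1: 0+2553+7·7·3=2700; k=2: 1127+2070+7·23·3=3680; k=3: 5957+0+7·30·3=6587 → min 2700 | A₂..A₅: k=2: 0+3726+7·23·24=7590; k=3: 4830+2160+7·30·24=12030; k=4: 2553+0+7·3·24=3057 → min 3057.
Length 5: A₁..A₅: k=1: 0+3057+7·7·24=4233; k=2: 1127+3726+7·23·24=8717; k=3: 5957+2160+7·30·24=13157; k=4: 2700+0+7·3·24=3204 → min 3204.
Optimal order: ((A₁ (A₂ (A₃ A₄))) A₅) with cost 3204.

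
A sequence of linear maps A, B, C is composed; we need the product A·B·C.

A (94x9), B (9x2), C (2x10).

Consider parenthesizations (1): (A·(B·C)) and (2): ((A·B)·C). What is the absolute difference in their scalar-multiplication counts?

Order (1) = (A·(B·C)): (B·C): 9×2 by 2×10 → 9×10, cost 9·2·10 = 180; (A·(B·C)): 94×9 by 9×10 → 94×10, cost 94·9·10 = 8460; cumulative 8640. Total 8640.
Order (2) = ((A·B)·C): (A·B): 94×9 by 9×2 → 94×2, cost 94·9·2 = 1692; ((A·B)·C): 94×2 by 2×10 → 94×10, cost 94·2·10 = 1880; cumulative 3572. Total 3572.
Difference: |8640 − 3572| = 5068.

5068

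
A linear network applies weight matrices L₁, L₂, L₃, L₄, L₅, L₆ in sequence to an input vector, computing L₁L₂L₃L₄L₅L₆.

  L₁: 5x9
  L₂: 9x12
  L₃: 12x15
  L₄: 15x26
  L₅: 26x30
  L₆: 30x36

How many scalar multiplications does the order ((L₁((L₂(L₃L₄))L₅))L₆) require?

(L₃L₄): 12×15 by 15×26 → 12×26, cost 12·15·26 = 4680
(L₂(L₃L₄)): 9×12 by 12×26 → 9×26, cost 9·12·26 = 2808; cumulative 7488
((L₂(L₃L₄))L₅): 9×26 by 26×30 → 9×30, cost 9·26·30 = 7020; cumulative 14508
(L₁((L₂(L₃L₄))L₅)): 5×9 by 9×30 → 5×30, cost 5·9·30 = 1350; cumulative 15858
((L₁((L₂(L₃L₄))L₅))L₆): 5×30 by 30×36 → 5×36, cost 5·30·36 = 5400; cumulative 21258
Total: 21258 scalar multiplications.

21258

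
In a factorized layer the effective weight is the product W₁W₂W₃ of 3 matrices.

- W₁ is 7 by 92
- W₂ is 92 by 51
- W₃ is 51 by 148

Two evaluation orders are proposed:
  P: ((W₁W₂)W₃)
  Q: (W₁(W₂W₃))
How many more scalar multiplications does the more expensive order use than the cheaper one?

704048

Order P = ((W₁W₂)W₃): (W₁W₂): 7×92 by 92×51 → 7×51, cost 7·92·51 = 32844; ((W₁W₂)W₃): 7×51 by 51×148 → 7×148, cost 7·51·148 = 52836; cumulative 85680. Total 85680.
Order Q = (W₁(W₂W₃)): (W₂W₃): 92×51 by 51×148 → 92×148, cost 92·51·148 = 694416; (W₁(W₂W₃)): 7×92 by 92×148 → 7×148, cost 7·92·148 = 95312; cumulative 789728. Total 789728.
Difference: |85680 − 789728| = 704048.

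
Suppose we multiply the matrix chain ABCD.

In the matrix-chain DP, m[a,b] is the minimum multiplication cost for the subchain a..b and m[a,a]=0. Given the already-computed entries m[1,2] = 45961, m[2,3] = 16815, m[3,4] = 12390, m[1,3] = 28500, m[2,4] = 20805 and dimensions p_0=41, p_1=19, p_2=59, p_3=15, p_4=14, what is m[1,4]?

m[1,4] = min over k∈[1,3] of m[1,k]+m[k+1,4]+p_{0}·p_k·p_{4}.
k=1: 0 + 20805 + 41·19·14 = 31711; k=2: 45961 + 12390 + 41·59·14 = 92217; k=3: 28500 + 0 + 41·15·14 = 37110.
Minimum: 31711 at k=1.

31711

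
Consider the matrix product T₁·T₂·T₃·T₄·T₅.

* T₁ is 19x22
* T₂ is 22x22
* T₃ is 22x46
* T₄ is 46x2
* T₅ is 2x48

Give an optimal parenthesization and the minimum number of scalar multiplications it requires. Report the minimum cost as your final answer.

Adjacent pairs: T₁T₂ = 19·22·22 = 9196; T₂T₃ = 22·22·46 = 22264; T₃T₄ = 22·46·2 = 2024; T₄T₅ = 46·2·48 = 4416.
Length 3: T₁..T₃: k=1: 0+22264+19·22·46=41492; k=2: 9196+0+19·22·46=28424 → min 28424 | T₂..T₄: k=2: 0+2024+22·22·2=2992; k=3: 22264+0+22·46·2=24288 → min 2992 | T₃..T₅: k=3: 0+4416+22·46·48=52992; k=4: 2024+0+22·2·48=4136 → min 4136.
Length 4: T₁..T₄: k=1: 0+2992+19·22·2=3828; k=2: 9196+2024+19·22·2=12056; k=3: 28424+0+19·46·2=30172 → min 3828 | T₂..T₅: k=2: 0+4136+22·22·48=27368; k=3: 22264+4416+22·46·48=75256; k=4: 2992+0+22·2·48=5104 → min 5104.
Length 5: T₁..T₅: k=1: 0+5104+19·22·48=25168; k=2: 9196+4136+19·22·48=33396; k=3: 28424+4416+19·46·48=74792; k=4: 3828+0+19·2·48=5652 → min 5652.
Optimal parenthesization: ((T₁·(T₂·(T₃·T₄)))·T₅) with cost 5652.

5652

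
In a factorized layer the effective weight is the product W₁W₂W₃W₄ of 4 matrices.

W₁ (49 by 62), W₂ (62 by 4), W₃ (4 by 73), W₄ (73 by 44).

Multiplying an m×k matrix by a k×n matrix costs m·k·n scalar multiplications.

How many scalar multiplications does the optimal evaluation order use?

33624

Adjacent pairs: W₁W₂ = 49·62·4 = 12152; W₂W₃ = 62·4·73 = 18104; W₃W₄ = 4·73·44 = 12848.
Length 3: W₁..W₃: k=1: 0+18104+49·62·73=239878; k=2: 12152+0+49·4·73=26460 → min 26460 | W₂..W₄: k=2: 0+12848+62·4·44=23760; k=3: 18104+0+62·73·44=217248 → min 23760.
Length 4: W₁..W₄: k=1: 0+23760+49·62·44=157432; k=2: 12152+12848+49·4·44=33624; k=3: 26460+0+49·73·44=183848 → min 33624.
Optimal order: ((W₁W₂)(W₃W₄)) with cost 33624.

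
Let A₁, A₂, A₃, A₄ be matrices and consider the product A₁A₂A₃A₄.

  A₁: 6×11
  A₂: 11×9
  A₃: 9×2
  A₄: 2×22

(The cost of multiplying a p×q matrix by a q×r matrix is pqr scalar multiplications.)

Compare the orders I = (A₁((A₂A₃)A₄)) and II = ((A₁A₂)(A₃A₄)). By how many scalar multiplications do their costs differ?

44

Order I = (A₁((A₂A₃)A₄)): (A₂A₃): 11×9 by 9×2 → 11×2, cost 11·9·2 = 198; ((A₂A₃)A₄): 11×2 by 2×22 → 11×22, cost 11·2·22 = 484; cumulative 682; (A₁((A₂A₃)A₄)): 6×11 by 11×22 → 6×22, cost 6·11·22 = 1452; cumulative 2134. Total 2134.
Order II = ((A₁A₂)(A₃A₄)): (A₁A₂): 6×11 by 11×9 → 6×9, cost 6·11·9 = 594; (A₃A₄): 9×2 by 2×22 → 9×22, cost 9·2·22 = 396; ((A₁A₂)(A₃A₄)): 6×9 by 9×22 → 6×22, cost 6·9·22 = 1188; cumulative 2178. Total 2178.
Difference: |2134 − 2178| = 44.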